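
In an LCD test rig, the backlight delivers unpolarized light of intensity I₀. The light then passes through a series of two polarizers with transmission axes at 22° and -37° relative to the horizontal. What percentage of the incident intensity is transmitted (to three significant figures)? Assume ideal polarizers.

Unpolarized light through the first polarizer → I₁ = ½ I₀, now polarized at 22°.
I₂ = I₁ cos²(-37° − 22°) = 0.5 I₀ · cos²(59°) = 0.1326 I₀.
That is 13.26% of the incident intensity.

≈ 13.3%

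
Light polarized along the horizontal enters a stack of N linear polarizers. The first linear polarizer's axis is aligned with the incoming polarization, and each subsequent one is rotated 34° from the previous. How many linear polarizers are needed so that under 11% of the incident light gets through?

First polarizer is aligned with the polarization: full transmission.
Each further stage multiplies by cos²(34°) = 0.6873.
After N polarizers: T = 0.6873^(N−1). Require T < 0.11 ⇒ N−1 > ln(0.11)/ln(0.6873) = 5.89, so N−1 ≥ 6 and N = 7.
Check: N=7 gives T = 0.1054 < 0.11; N=6 gives T = 0.1534.

N = 7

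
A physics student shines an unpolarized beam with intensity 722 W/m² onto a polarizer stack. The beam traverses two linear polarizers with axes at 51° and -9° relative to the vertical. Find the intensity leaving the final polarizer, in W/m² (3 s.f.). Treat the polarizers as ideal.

I ≈ 90.3 W/m²

Unpolarized light through the first polarizer → I₁ = 722 W/m²/2 = 361 W/m², polarized at 51°.
I₂ = I₁ · cos²(60°) = 361 · 0.25 = 90.25 W/m².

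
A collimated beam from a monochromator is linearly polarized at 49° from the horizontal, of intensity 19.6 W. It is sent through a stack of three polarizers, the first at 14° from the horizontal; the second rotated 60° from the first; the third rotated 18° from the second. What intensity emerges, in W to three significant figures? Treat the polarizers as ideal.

I ≈ 2.97 W

I₁ = 19.6 W · cos²(35°) = 13.15 W.
I₂ = I₁ · cos²(60°) = 13.15 · 0.25 = 3.288 W.
I₃ = I₂ · cos²(18°) = 3.288 · 0.9045 = 2.974 W.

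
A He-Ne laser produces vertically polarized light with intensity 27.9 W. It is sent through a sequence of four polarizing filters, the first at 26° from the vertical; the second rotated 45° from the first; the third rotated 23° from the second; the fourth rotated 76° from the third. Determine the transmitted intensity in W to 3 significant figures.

I₁ = 27.9 W · cos²(26°) = 22.54 W.
I₂ = I₁ · cos²(45°) = 22.54 · 0.5 = 11.27 W.
I₃ = I₂ · cos²(23°) = 11.27 · 0.8473 = 9.549 W.
I₄ = I₃ · cos²(76°) = 9.549 · 0.05853 = 0.5589 W.

I ≈ 0.559 W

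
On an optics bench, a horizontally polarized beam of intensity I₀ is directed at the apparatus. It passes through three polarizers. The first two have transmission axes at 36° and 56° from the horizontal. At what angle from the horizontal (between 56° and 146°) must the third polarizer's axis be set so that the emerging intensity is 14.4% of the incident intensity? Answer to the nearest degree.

θ ≈ 116°

By Malus's law, I₁ = I₀ cos²(36° − 0°) = I₀ cos²(36°) = 0.6545 I₀.
I₂ = I₁ cos²(56° − 36°) = 0.6545 I₀ · cos²(20°) = 0.5779 I₀.
Need I₃/I₀ = 0.144, so cos²(θ − 56°) = 0.144 / 0.5779 = 0.2492.
θ − 56° = arccos(√0.2492) = 60.1°, giving θ ≈ 56 + 60.1 = 116.1°.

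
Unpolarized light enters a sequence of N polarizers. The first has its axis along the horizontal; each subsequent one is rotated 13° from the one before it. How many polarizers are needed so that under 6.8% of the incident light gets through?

N = 40

First polarizer halves the unpolarized light: factor 1/2.
Each further stage multiplies by cos²(13°) = 0.9494.
After N polarizers: T = 0.5·0.9494^(N−1). Require T < 0.068 ⇒ N−1 > ln(0.068/0.5)/ln(0.9494) = 38.42, so N−1 ≥ 39 and N = 40.
Check: N=40 gives T = 0.06598 < 0.068; N=39 gives T = 0.0695.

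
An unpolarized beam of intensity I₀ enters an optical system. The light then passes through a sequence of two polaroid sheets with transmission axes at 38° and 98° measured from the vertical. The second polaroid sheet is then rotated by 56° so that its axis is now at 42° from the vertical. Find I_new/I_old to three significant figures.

Before rotation:
Unpolarized light through the first polarizer → I₁ = ½ I₀, now polarized at 38°.
I₂ = I₁ cos²(98° − 38°) = 0.5 I₀ · cos²(60°) = 0.125 I₀.
After rotation:
Unpolarized light through the first polarizer → I₁ = ½ I₀, now polarized at 38°.
I₂ = I₁ cos²(42° − 38°) = 0.5 I₀ · cos²(4°) = 0.4976 I₀.
Ratio = 0.4976 / 0.125 = 3.981.

I_new/I_old ≈ 3.98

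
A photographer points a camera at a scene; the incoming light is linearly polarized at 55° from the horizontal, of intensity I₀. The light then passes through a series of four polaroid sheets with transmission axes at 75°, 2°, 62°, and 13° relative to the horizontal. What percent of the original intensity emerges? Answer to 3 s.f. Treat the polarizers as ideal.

≈ 0.812%

By Malus's law, I₁ = I₀ cos²(75° − 55°) = I₀ cos²(20°) = 0.883 I₀.
I₂ = I₁ cos²(2° − 75°) = 0.883 I₀ · cos²(73°) = 0.07548 I₀.
I₃ = I₂ cos²(62° − 2°) = 0.07548 I₀ · cos²(60°) = 0.01887 I₀.
I₄ = I₃ cos²(13° − 62°) = 0.01887 I₀ · cos²(49°) = 0.008122 I₀.
That is 0.8122% of the incident intensity.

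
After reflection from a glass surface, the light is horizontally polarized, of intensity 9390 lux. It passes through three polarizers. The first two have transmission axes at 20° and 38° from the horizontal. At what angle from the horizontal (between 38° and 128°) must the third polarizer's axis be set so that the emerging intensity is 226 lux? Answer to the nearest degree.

I₁ = I₀ cos²(20° − 0°) = I₀ cos²(20°) = 0.883 I₀.
I₂ = I₁ cos²(38° − 20°) = 0.883 I₀ · cos²(18°) = 0.7987 I₀.
Target fraction: 226 / 9390 lux = 0.02407 of I₀.
Need I₃/I₀ = 0.02407, so cos²(θ − 38°) = 0.02407 / 0.7987 = 0.03013.
θ − 38° = arccos(√0.03013) = 80.0°, giving θ ≈ 38 + 80.0 = 118.0°.

θ ≈ 118°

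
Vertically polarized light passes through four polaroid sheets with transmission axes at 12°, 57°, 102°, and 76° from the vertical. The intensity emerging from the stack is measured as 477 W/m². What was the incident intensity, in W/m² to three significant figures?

I₁ = I₀ cos²(12° − 0°) = I₀ cos²(12°) = 0.9568 I₀.
I₂ = I₁ cos²(57° − 12°) = 0.9568 I₀ · cos²(45°) = 0.4784 I₀.
I₃ = I₂ cos²(102° − 57°) = 0.4784 I₀ · cos²(45°) = 0.2392 I₀.
I₄ = I₃ cos²(76° − 102°) = 0.2392 I₀ · cos²(26°) = 0.1932 I₀.
So 477 W/m² = 0.1932 I₀, giving I₀ = 477/0.1932 = 2469 W/m².

I₀ ≈ 2470 W/m²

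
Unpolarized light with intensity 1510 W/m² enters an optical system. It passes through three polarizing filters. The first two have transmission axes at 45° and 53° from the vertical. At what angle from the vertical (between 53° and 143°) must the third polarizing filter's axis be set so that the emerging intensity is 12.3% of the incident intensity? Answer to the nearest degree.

θ ≈ 113°

Unpolarized light through the first polarizer → I₁ = ½ I₀, now polarized at 45°.
I₂ = I₁ cos²(53° − 45°) = 0.5 I₀ · cos²(8°) = 0.4903 I₀.
Need I₃/I₀ = 0.123, so cos²(θ − 53°) = 0.123 / 0.4903 = 0.2509.
θ − 53° = arccos(√0.2509) = 59.9°, giving θ ≈ 53 + 59.9 = 112.9°.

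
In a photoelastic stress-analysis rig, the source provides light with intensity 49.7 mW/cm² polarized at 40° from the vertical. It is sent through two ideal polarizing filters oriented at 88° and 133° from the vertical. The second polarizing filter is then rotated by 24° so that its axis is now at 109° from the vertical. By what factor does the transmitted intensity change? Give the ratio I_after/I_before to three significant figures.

Before rotation:
I₁ = I₀ cos²(88° − 40°) = I₀ cos²(48°) = 0.4477 I₀.
I₂ = I₁ cos²(133° − 88°) = 0.4477 I₀ · cos²(45°) = 0.2239 I₀.
After rotation:
I₁ = I₀ cos²(88° − 40°) = I₀ cos²(48°) = 0.4477 I₀.
I₂ = I₁ cos²(109° − 88°) = 0.4477 I₀ · cos²(21°) = 0.3902 I₀.
Ratio = 0.3902 / 0.2239 = 1.743.

I_new/I_old ≈ 1.74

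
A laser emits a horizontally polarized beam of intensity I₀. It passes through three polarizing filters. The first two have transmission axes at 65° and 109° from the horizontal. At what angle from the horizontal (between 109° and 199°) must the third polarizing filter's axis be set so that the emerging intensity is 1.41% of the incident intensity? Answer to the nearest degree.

I₁ = I₀ cos²(65° − 0°) = I₀ cos²(65°) = 0.1786 I₀.
I₂ = I₁ cos²(109° − 65°) = 0.1786 I₀ · cos²(44°) = 0.09242 I₀.
Need I₃/I₀ = 0.0141, so cos²(θ − 109°) = 0.0141 / 0.09242 = 0.1526.
θ − 109° = arccos(√0.1526) = 67.0°, giving θ ≈ 109 + 67.0 = 176.0°.

θ ≈ 176°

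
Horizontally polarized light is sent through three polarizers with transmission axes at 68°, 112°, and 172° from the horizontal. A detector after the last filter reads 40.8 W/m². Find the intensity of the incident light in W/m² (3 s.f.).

I₀ ≈ 2250 W/m²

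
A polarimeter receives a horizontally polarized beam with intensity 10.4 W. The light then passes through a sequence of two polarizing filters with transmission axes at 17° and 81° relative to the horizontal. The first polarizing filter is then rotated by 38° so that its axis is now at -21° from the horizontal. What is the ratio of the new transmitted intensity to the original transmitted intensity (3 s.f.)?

Before rotation:
I₁ = I₀ cos²(17° − 0°) = I₀ cos²(17°) = 0.9145 I₀.
I₂ = I₁ cos²(81° − 17°) = 0.9145 I₀ · cos²(64°) = 0.1757 I₀.
After rotation:
I₁ = I₀ cos²(-21° − 0°) = I₀ cos²(21°) = 0.8716 I₀.
Angle between axes 1 and 2: 78°. I₂ = 0.8716 I₀ · cos²(78°) = 0.03768 I₀.
Ratio = 0.03768 / 0.1757 = 0.2144.

I_new/I_old ≈ 0.214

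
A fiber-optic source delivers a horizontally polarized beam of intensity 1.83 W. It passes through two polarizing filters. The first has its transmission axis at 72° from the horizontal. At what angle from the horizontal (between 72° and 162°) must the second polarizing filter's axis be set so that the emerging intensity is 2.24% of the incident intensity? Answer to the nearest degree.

θ ≈ 133°

I₁ = I₀ cos²(72° − 0°) = I₀ cos²(72°) = 0.09549 I₀.
Need I₂/I₀ = 0.0224, so cos²(θ − 72°) = 0.0224 / 0.09549 = 0.2346.
θ − 72° = arccos(√0.2346) = 61.0°, giving θ ≈ 72 + 61.0 = 133.0°.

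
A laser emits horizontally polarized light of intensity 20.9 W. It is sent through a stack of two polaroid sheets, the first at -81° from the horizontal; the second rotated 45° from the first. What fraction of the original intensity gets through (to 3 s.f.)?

I₁ = 20.9 W · cos²(81°) = 0.5115 W.
I₂ = I₁ · cos²(45°) = 0.5115 · 0.5 = 0.2557 W.
Transmitted fraction = 0.01224.

I/I₀ ≈ 0.0122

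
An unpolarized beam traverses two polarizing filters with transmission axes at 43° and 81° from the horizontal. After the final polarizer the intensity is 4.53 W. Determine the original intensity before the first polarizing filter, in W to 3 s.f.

Unpolarized light through the first polarizer → I₁ = ½ I₀, now polarized at 43°.
I₂ = I₁ cos²(81° − 43°) = 0.5 I₀ · cos²(38°) = 0.3105 I₀.
So 4.53 W = 0.3105 I₀, giving I₀ = 4.53/0.3105 = 14.59 W.

I₀ ≈ 14.6 W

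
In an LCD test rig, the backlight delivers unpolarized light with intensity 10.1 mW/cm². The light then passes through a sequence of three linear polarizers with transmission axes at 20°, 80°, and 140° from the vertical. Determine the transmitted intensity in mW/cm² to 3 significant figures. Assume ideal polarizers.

Unpolarized light through the first polarizer → I₁ = 10.1 mW/cm²/2 = 5.05 mW/cm², polarized at 20°.
I₂ = I₁ · cos²(60°) = 5.05 · 0.25 = 1.263 mW/cm².
I₃ = I₂ · cos²(60°) = 1.263 · 0.25 = 0.3156 mW/cm².

I ≈ 0.316 mW/cm²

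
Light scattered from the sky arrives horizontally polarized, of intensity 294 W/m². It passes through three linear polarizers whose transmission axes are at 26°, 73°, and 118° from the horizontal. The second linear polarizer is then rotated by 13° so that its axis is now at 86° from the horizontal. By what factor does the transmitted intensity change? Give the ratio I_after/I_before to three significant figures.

I_new/I_old ≈ 0.773

Before rotation:
By Malus's law, I₁ = I₀ cos²(26° − 0°) = I₀ cos²(26°) = 0.8078 I₀.
I₂ = I₁ cos²(73° − 26°) = 0.8078 I₀ · cos²(47°) = 0.3757 I₀.
I₃ = I₂ cos²(118° − 73°) = 0.3757 I₀ · cos²(45°) = 0.1879 I₀.
After rotation:
I₁ = I₀ cos²(26° − 0°) = I₀ cos²(26°) = 0.8078 I₀.
I₂ = I₁ cos²(86° − 26°) = 0.8078 I₀ · cos²(60°) = 0.202 I₀.
I₃ = I₂ cos²(118° − 86°) = 0.202 I₀ · cos²(32°) = 0.1452 I₀.
Ratio = 0.1452 / 0.1879 = 0.7731.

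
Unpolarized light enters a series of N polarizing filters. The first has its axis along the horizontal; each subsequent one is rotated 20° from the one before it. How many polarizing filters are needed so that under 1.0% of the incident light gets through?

N = 33

First polarizer halves the unpolarized light: factor 1/2.
Each further stage multiplies by cos²(20°) = 0.883.
After N polarizers: T = 0.5·0.883^(N−1). Require T < 0.010 ⇒ N−1 > ln(0.010/0.5)/ln(0.883) = 31.45, so N−1 ≥ 32 and N = 33.
Check: N=33 gives T = 0.009334 < 0.010; N=32 gives T = 0.01057.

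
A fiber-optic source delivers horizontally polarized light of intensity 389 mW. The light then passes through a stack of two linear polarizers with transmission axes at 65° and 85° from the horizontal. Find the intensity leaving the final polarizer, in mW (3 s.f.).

I ≈ 61.4 mW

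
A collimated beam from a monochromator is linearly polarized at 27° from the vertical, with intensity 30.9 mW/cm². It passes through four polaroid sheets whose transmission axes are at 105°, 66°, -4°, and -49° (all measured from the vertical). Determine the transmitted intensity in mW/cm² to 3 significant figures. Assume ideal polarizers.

By Malus's law, I₁ = 30.9 mW/cm² · cos²(78°) = 1.336 mW/cm².
I₂ = I₁ · cos²(39°) = 1.336 · 0.604 = 0.8067 mW/cm².
I₃ = I₂ · cos²(70°) = 0.8067 · 0.117 = 0.09437 mW/cm².
I₄ = I₃ · cos²(45°) = 0.09437 · 0.5 = 0.04718 mW/cm².

I ≈ 0.0472 mW/cm²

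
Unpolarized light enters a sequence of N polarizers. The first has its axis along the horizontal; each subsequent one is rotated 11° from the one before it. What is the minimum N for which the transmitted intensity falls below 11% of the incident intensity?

First polarizer halves the unpolarized light: factor 1/2.
Each further stage multiplies by cos²(11°) = 0.9636.
After N polarizers: T = 0.5·0.9636^(N−1). Require T < 0.11 ⇒ N−1 > ln(0.11/0.5)/ln(0.9636) = 40.83, so N−1 ≥ 41 and N = 42.
Check: N=42 gives T = 0.1093 < 0.11; N=41 gives T = 0.1134.

N = 42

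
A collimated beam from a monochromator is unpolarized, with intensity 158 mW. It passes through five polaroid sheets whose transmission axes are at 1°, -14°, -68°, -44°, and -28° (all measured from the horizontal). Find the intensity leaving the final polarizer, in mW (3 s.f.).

Unpolarized light through the first polarizer → I₁ = 158 mW/2 = 79 mW, polarized at 1°.
I₂ = I₁ · cos²(15°) = 79 · 0.933 = 73.71 mW.
I₃ = I₂ · cos²(54°) = 73.71 · 0.3455 = 25.47 mW.
I₄ = I₃ · cos²(24°) = 25.47 · 0.8346 = 21.25 mW.
I₅ = I₄ · cos²(16°) = 21.25 · 0.924 = 19.64 mW.

I ≈ 19.6 mW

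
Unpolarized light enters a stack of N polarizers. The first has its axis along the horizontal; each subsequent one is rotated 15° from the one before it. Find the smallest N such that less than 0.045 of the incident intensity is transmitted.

First polarizer halves the unpolarized light: factor 1/2.
Each further stage multiplies by cos²(15°) = 0.933.
After N polarizers: T = 0.5·0.933^(N−1). Require T < 0.045 ⇒ N−1 > ln(0.045/0.5)/ln(0.933) = 34.73, so N−1 ≥ 35 and N = 36.
Check: N=36 gives T = 0.04416 < 0.045; N=35 gives T = 0.04733.

N = 36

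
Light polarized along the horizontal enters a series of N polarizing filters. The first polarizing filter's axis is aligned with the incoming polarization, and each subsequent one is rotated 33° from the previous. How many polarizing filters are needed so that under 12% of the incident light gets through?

N = 8

First polarizer is aligned with the polarization: full transmission.
Each further stage multiplies by cos²(33°) = 0.7034.
After N polarizers: T = 0.7034^(N−1). Require T < 0.12 ⇒ N−1 > ln(0.12)/ln(0.7034) = 6.03, so N−1 ≥ 7 and N = 8.
Check: N=8 gives T = 0.08517 < 0.12; N=7 gives T = 0.1211.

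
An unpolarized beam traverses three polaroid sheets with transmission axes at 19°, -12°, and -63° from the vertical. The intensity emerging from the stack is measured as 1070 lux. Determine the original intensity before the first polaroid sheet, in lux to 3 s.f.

Unpolarized light through the first polarizer → I₁ = ½ I₀, now polarized at 19°.
I₂ = I₁ cos²(-12° − 19°) = 0.5 I₀ · cos²(31°) = 0.3674 I₀.
I₃ = I₂ cos²(-63° + 12°) = 0.3674 I₀ · cos²(51°) = 0.1455 I₀.
So 1070 lux = 0.1455 I₀, giving I₀ = 1070/0.1455 = 7354 lux.

I₀ ≈ 7350 lux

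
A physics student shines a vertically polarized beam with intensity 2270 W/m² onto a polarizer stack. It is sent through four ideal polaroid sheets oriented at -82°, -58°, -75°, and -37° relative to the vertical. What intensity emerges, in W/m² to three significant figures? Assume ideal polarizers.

I₁ = 2270 W/m² · cos²(82°) = 43.97 W/m².
I₂ = I₁ · cos²(24°) = 43.97 · 0.8346 = 36.69 W/m².
I₃ = I₂ · cos²(17°) = 36.69 · 0.9145 = 33.56 W/m².
I₄ = I₃ · cos²(38°) = 33.56 · 0.621 = 20.84 W/m².

I ≈ 20.8 W/m²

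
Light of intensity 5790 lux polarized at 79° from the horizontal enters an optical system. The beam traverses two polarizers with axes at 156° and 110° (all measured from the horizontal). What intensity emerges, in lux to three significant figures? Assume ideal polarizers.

I₁ = 5790 lux · cos²(77°) = 293 lux.
I₂ = I₁ · cos²(46°) = 293 · 0.4826 = 141.4 lux.

I ≈ 141 lux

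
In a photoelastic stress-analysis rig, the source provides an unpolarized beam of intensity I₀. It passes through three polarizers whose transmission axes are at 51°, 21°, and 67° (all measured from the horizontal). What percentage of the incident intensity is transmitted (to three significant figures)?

≈ 18.1%

Unpolarized light through the first polarizer → I₁ = ½ I₀, now polarized at 51°.
I₂ = I₁ cos²(21° − 51°) = 0.5 I₀ · cos²(30°) = 0.375 I₀.
I₃ = I₂ cos²(67° − 21°) = 0.375 I₀ · cos²(46°) = 0.181 I₀.
That is 18.1% of the incident intensity.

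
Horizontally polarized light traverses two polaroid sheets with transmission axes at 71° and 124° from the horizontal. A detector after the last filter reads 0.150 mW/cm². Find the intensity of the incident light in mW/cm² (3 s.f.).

I₀ ≈ 3.91 mW/cm²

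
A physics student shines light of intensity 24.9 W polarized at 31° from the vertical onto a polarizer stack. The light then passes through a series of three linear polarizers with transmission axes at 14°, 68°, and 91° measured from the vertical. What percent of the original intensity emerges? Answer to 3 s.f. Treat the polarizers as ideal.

≈ 26.8%

By Malus's law, I₁ = 24.9 W · cos²(17°) = 22.77 W.
I₂ = I₁ · cos²(54°) = 22.77 · 0.3455 = 7.867 W.
I₃ = I₂ · cos²(23°) = 7.867 · 0.8473 = 6.666 W.
That is 26.77% of the incident intensity.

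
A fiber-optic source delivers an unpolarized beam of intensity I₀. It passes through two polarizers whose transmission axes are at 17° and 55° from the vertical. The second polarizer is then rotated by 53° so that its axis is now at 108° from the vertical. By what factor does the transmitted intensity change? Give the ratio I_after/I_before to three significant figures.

Before rotation:
Unpolarized light through the first polarizer → I₁ = ½ I₀, now polarized at 17°.
I₂ = I₁ cos²(55° − 17°) = 0.5 I₀ · cos²(38°) = 0.3105 I₀.
After rotation:
Unpolarized light through the first polarizer → I₁ = ½ I₀, now polarized at 17°.
Angle between axes 1 and 2: 89°. I₂ = 0.5 I₀ · cos²(89°) = 0.0001523 I₀.
Ratio = 0.0001523 / 0.3105 = 0.0004905.

I_new/I_old ≈ 0.000491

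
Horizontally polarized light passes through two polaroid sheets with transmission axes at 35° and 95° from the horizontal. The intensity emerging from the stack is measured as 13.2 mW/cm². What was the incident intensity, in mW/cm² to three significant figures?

I₀ ≈ 78.7 mW/cm²

I₁ = I₀ cos²(35° − 0°) = I₀ cos²(35°) = 0.671 I₀.
I₂ = I₁ cos²(95° − 35°) = 0.671 I₀ · cos²(60°) = 0.1678 I₀.
So 13.2 mW/cm² = 0.1678 I₀, giving I₀ = 13.2/0.1678 = 78.69 mW/cm².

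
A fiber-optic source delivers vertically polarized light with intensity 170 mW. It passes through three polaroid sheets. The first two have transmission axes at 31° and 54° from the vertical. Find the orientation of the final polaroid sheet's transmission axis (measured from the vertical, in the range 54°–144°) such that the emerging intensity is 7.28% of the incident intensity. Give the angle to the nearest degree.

By Malus's law, I₁ = I₀ cos²(31° − 0°) = I₀ cos²(31°) = 0.7347 I₀.
I₂ = I₁ cos²(54° − 31°) = 0.7347 I₀ · cos²(23°) = 0.6226 I₀.
Need I₃/I₀ = 0.0728, so cos²(θ − 54°) = 0.0728 / 0.6226 = 0.1169.
θ − 54° = arccos(√0.1169) = 70.0°, giving θ ≈ 54 + 70.0 = 124.0°.

θ ≈ 124°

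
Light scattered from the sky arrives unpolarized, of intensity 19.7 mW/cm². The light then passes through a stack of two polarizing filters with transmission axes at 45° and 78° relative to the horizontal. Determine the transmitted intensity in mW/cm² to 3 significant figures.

I ≈ 6.93 mW/cm²

Unpolarized light through the first polarizer → I₁ = 19.7 mW/cm²/2 = 9.85 mW/cm², polarized at 45°.
I₂ = I₁ · cos²(33°) = 9.85 · 0.7034 = 6.928 mW/cm².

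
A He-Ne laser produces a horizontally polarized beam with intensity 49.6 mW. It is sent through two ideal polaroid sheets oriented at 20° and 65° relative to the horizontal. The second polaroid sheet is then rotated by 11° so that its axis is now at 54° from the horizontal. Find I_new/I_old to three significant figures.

Before rotation:
I₁ = I₀ cos²(20° − 0°) = I₀ cos²(20°) = 0.883 I₀.
I₂ = I₁ cos²(65° − 20°) = 0.883 I₀ · cos²(45°) = 0.4415 I₀.
After rotation:
I₁ = I₀ cos²(20° − 0°) = I₀ cos²(20°) = 0.883 I₀.
I₂ = I₁ cos²(54° − 20°) = 0.883 I₀ · cos²(34°) = 0.6069 I₀.
Ratio = 0.6069 / 0.4415 = 1.375.

I_new/I_old ≈ 1.37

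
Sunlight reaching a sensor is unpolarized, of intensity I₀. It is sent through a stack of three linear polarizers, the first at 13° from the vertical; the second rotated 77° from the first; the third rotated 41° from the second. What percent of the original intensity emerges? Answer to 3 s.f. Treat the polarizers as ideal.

≈ 1.44%

Unpolarized light through the first polarizer → I₁ = ½ I₀, now polarized at 13°.
I₂ = I₁ cos²(77°) = 0.5 · 0.0506 I₀ = 0.0253 I₀.
I₃ = I₂ cos²(41°) = 0.0253 · 0.5696 I₀ = 0.01441 I₀.
That is 1.441% of the incident intensity.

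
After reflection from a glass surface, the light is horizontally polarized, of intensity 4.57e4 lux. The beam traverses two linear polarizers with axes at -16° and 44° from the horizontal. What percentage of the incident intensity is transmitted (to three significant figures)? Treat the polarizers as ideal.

I₁ = 4.57e4 lux · cos²(16°) = 4.223e+04 lux.
I₂ = I₁ · cos²(60°) = 4.223e+04 · 0.25 = 1.056e+04 lux.
That is 23.1% of the incident intensity.

≈ 23.1%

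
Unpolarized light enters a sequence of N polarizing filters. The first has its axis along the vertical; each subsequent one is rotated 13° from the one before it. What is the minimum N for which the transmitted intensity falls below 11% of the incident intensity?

First polarizer halves the unpolarized light: factor 1/2.
Each further stage multiplies by cos²(13°) = 0.9494.
After N polarizers: T = 0.5·0.9494^(N−1). Require T < 0.11 ⇒ N−1 > ln(0.11/0.5)/ln(0.9494) = 29.16, so N−1 ≥ 30 and N = 31.
Check: N=31 gives T = 0.1053 < 0.11; N=30 gives T = 0.1109.

N = 31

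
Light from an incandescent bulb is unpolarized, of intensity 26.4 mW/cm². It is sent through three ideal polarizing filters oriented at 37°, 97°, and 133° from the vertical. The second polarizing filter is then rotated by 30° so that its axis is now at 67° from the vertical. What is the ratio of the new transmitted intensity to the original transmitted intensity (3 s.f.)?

Before rotation:
Unpolarized light through the first polarizer → I₁ = ½ I₀, now polarized at 37°.
I₂ = I₁ cos²(97° − 37°) = 0.5 I₀ · cos²(60°) = 0.125 I₀.
I₃ = I₂ cos²(133° − 97°) = 0.125 I₀ · cos²(36°) = 0.08181 I₀.
After rotation:
Unpolarized light through the first polarizer → I₁ = ½ I₀, now polarized at 37°.
I₂ = I₁ cos²(67° − 37°) = 0.5 I₀ · cos²(30°) = 0.375 I₀.
I₃ = I₂ cos²(133° − 67°) = 0.375 I₀ · cos²(66°) = 0.06204 I₀.
Ratio = 0.06204 / 0.08181 = 0.7583.

I_new/I_old ≈ 0.758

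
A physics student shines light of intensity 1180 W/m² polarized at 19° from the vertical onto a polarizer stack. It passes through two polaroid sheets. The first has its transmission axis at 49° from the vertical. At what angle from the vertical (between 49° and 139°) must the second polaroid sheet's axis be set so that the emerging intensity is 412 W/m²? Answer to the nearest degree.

θ ≈ 96°

By Malus's law, I₁ = I₀ cos²(49° − 19°) = I₀ cos²(30°) = 0.75 I₀.
Target fraction: 412 / 1180 W/m² = 0.3492 of I₀.
Need I₂/I₀ = 0.3492, so cos²(θ − 49°) = 0.3492 / 0.75 = 0.4655.
θ − 49° = arccos(√0.4655) = 47.0°, giving θ ≈ 49 + 47.0 = 96.0°.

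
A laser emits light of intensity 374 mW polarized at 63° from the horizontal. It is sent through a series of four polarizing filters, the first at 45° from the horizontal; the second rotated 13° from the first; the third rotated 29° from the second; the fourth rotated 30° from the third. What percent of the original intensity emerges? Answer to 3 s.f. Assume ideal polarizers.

≈ 49.3%

I₁ = 374 mW · cos²(18°) = 338.3 mW.
I₂ = I₁ · cos²(13°) = 338.3 · 0.9494 = 321.2 mW.
I₃ = I₂ · cos²(29°) = 321.2 · 0.765 = 245.7 mW.
I₄ = I₃ · cos²(30°) = 245.7 · 0.75 = 184.3 mW.
That is 49.27% of the incident intensity.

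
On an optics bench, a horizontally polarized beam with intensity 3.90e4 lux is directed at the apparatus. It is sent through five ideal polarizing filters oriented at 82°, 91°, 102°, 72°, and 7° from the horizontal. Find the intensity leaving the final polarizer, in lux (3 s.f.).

I ≈ 95.1 lux

I₁ = 3.90e4 lux · cos²(82°) = 755.4 lux.
I₂ = I₁ · cos²(9°) = 755.4 · 0.9755 = 736.9 lux.
I₃ = I₂ · cos²(11°) = 736.9 · 0.9636 = 710.1 lux.
I₄ = I₃ · cos²(30°) = 710.1 · 0.75 = 532.6 lux.
I₅ = I₄ · cos²(65°) = 532.6 · 0.1786 = 95.12 lux.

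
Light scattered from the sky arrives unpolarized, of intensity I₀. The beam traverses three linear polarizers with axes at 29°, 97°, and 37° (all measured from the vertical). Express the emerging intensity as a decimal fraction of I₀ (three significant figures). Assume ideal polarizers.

≈ 0.0175 I₀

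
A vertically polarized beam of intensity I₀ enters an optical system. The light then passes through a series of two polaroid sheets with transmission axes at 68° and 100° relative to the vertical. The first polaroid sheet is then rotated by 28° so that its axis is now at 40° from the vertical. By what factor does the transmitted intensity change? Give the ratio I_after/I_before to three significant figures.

Before rotation:
I₁ = I₀ cos²(68° − 0°) = I₀ cos²(68°) = 0.1403 I₀.
I₂ = I₁ cos²(100° − 68°) = 0.1403 I₀ · cos²(32°) = 0.1009 I₀.
After rotation:
I₁ = I₀ cos²(40° − 0°) = I₀ cos²(40°) = 0.5868 I₀.
I₂ = I₁ cos²(100° − 40°) = 0.5868 I₀ · cos²(60°) = 0.1467 I₀.
Ratio = 0.1467 / 0.1009 = 1.454.

I_new/I_old ≈ 1.45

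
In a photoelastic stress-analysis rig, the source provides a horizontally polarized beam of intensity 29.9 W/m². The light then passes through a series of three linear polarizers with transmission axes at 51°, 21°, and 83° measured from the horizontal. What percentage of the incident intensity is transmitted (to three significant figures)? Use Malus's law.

≈ 6.55%

By Malus's law, I₁ = 29.9 W/m² · cos²(51°) = 11.84 W/m².
I₂ = I₁ · cos²(30°) = 11.84 · 0.75 = 8.881 W/m².
I₃ = I₂ · cos²(62°) = 8.881 · 0.2204 = 1.957 W/m².
That is 6.547% of the incident intensity.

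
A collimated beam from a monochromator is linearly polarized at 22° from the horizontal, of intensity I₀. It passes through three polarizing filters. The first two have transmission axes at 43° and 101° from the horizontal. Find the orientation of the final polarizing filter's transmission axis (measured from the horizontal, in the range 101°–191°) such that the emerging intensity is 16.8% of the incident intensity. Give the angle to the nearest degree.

By Malus's law, I₁ = I₀ cos²(43° − 22°) = I₀ cos²(21°) = 0.8716 I₀.
I₂ = I₁ cos²(101° − 43°) = 0.8716 I₀ · cos²(58°) = 0.2448 I₀.
Need I₃/I₀ = 0.168, so cos²(θ − 101°) = 0.168 / 0.2448 = 0.6864.
θ − 101° = arccos(√0.6864) = 34.1°, giving θ ≈ 101 + 34.1 = 135.1°.

θ ≈ 135°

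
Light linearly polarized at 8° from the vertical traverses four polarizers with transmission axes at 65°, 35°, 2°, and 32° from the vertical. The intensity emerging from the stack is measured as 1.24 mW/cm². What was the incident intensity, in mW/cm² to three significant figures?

I₀ ≈ 10.6 mW/cm²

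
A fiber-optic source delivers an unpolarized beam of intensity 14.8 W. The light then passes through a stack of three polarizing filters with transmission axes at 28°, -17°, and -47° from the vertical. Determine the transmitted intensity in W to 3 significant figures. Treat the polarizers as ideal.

Unpolarized light through the first polarizer → I₁ = 14.8 W/2 = 7.4 W, polarized at 28°.
I₂ = I₁ · cos²(45°) = 7.4 · 0.5 = 3.7 W.
I₃ = I₂ · cos²(30°) = 3.7 · 0.75 = 2.775 W.

I ≈ 2.78 W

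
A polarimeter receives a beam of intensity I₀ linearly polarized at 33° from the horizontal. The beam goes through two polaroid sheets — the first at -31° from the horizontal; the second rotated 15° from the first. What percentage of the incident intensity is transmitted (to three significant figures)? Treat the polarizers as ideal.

≈ 17.9%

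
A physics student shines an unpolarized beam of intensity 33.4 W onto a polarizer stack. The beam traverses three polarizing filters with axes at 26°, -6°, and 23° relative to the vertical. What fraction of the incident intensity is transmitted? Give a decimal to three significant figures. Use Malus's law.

I/I₀ ≈ 0.275

Unpolarized light through the first polarizer → I₁ = 33.4 W/2 = 16.7 W, polarized at 26°.
I₂ = I₁ · cos²(32°) = 16.7 · 0.7192 = 12.01 W.
I₃ = I₂ · cos²(29°) = 12.01 · 0.765 = 9.187 W.
Transmitted fraction = 0.2751.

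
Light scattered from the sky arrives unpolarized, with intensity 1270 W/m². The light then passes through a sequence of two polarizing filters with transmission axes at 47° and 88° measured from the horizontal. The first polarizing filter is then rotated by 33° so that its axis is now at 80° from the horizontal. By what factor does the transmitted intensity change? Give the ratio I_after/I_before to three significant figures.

I_new/I_old ≈ 1.72

Before rotation:
Unpolarized light through the first polarizer → I₁ = ½ I₀, now polarized at 47°.
I₂ = I₁ cos²(88° − 47°) = 0.5 I₀ · cos²(41°) = 0.2848 I₀.
After rotation:
Unpolarized light through the first polarizer → I₁ = ½ I₀, now polarized at 80°.
I₂ = I₁ cos²(88° − 80°) = 0.5 I₀ · cos²(8°) = 0.4903 I₀.
Ratio = 0.4903 / 0.2848 = 1.722.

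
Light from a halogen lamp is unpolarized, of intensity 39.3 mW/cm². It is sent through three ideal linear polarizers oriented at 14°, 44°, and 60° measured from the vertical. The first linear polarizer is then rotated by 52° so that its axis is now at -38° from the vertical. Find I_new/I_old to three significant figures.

I_new/I_old ≈ 0.0258

Before rotation:
Unpolarized light through the first polarizer → I₁ = ½ I₀, now polarized at 14°.
I₂ = I₁ cos²(44° − 14°) = 0.5 I₀ · cos²(30°) = 0.375 I₀.
I₃ = I₂ cos²(60° − 44°) = 0.375 I₀ · cos²(16°) = 0.3465 I₀.
After rotation:
Unpolarized light through the first polarizer → I₁ = ½ I₀, now polarized at -38°.
I₂ = I₁ cos²(44° + 38°) = 0.5 I₀ · cos²(82°) = 0.009685 I₀.
I₃ = I₂ cos²(60° − 44°) = 0.009685 I₀ · cos²(16°) = 0.008949 I₀.
Ratio = 0.008949 / 0.3465 = 0.02583.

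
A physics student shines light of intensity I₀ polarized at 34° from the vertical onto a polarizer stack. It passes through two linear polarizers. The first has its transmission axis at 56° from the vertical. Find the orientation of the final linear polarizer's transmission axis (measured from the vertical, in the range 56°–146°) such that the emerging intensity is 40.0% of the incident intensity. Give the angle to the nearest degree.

By Malus's law, I₁ = I₀ cos²(56° − 34°) = I₀ cos²(22°) = 0.8597 I₀.
Need I₂/I₀ = 0.4, so cos²(θ − 56°) = 0.4 / 0.8597 = 0.4653.
θ − 56° = arccos(√0.4653) = 47.0°, giving θ ≈ 56 + 47.0 = 103.0°.

θ ≈ 103°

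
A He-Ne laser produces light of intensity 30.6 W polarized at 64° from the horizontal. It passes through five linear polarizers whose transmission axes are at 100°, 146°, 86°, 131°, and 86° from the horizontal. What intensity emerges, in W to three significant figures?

I₁ = 30.6 W · cos²(36°) = 20.03 W.
I₂ = I₁ · cos²(46°) = 20.03 · 0.4826 = 9.664 W.
I₃ = I₂ · cos²(60°) = 9.664 · 0.25 = 2.416 W.
I₄ = I₃ · cos²(45°) = 2.416 · 0.5 = 1.208 W.
I₅ = I₄ · cos²(45°) = 1.208 · 0.5 = 0.604 W.

I ≈ 0.604 W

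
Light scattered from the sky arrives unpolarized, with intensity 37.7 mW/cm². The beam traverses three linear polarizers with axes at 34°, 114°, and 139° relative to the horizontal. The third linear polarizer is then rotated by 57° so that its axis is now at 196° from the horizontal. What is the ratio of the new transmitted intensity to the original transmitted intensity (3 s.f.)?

Before rotation:
Unpolarized light through the first polarizer → I₁ = ½ I₀, now polarized at 34°.
I₂ = I₁ cos²(114° − 34°) = 0.5 I₀ · cos²(80°) = 0.01508 I₀.
I₃ = I₂ cos²(139° − 114°) = 0.01508 I₀ · cos²(25°) = 0.01238 I₀.
After rotation:
Unpolarized light through the first polarizer → I₁ = ½ I₀, now polarized at 34°.
I₂ = I₁ cos²(114° − 34°) = 0.5 I₀ · cos²(80°) = 0.01508 I₀.
I₃ = I₂ cos²(196° − 114°) = 0.01508 I₀ · cos²(82°) = 0.000292 I₀.
Ratio = 0.000292 / 0.01238 = 0.02358.

I_new/I_old ≈ 0.0236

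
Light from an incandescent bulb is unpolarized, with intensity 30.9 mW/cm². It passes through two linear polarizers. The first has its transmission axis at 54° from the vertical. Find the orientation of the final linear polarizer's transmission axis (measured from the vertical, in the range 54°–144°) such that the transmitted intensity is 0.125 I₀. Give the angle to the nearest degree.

θ ≈ 114°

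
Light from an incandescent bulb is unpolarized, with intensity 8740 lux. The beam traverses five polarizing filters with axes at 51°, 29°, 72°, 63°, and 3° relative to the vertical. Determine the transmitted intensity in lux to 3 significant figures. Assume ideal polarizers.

I ≈ 490 lux

Unpolarized light through the first polarizer → I₁ = 8740 lux/2 = 4370 lux, polarized at 51°.
I₂ = I₁ · cos²(22°) = 4370 · 0.8597 = 3757 lux.
I₃ = I₂ · cos²(43°) = 3757 · 0.5349 = 2009 lux.
I₄ = I₃ · cos²(9°) = 2009 · 0.9755 = 1960 lux.
I₅ = I₄ · cos²(60°) = 1960 · 0.25 = 490.1 lux.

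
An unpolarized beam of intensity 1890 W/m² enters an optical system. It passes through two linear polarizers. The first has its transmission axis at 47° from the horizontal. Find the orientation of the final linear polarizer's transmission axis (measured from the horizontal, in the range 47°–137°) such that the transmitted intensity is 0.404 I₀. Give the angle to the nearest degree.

Unpolarized light through the first polarizer → I₁ = ½ I₀, now polarized at 47°.
Need I₂/I₀ = 0.404, so cos²(θ − 47°) = 0.404 / 0.5 = 0.808.
θ − 47° = arccos(√0.808) = 26.0°, giving θ ≈ 47 + 26.0 = 73.0°.

θ ≈ 73°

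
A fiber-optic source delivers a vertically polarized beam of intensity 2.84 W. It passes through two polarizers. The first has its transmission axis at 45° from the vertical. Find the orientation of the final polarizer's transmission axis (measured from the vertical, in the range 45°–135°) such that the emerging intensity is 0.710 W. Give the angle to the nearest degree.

By Malus's law, I₁ = I₀ cos²(45° − 0°) = I₀ cos²(45°) = 0.5 I₀.
Target fraction: 0.710 / 2.84 W = 0.25 of I₀.
Need I₂/I₀ = 0.25, so cos²(θ − 45°) = 0.25 / 0.5 = 0.5.
θ − 45° = arccos(√0.5) = 45.0°, giving θ ≈ 45 + 45.0 = 90.0°.

θ ≈ 90°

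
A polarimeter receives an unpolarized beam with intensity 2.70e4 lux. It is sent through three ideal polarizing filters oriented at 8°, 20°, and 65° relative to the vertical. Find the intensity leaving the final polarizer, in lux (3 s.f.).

Unpolarized light through the first polarizer → I₁ = 2.70e4 lux/2 = 1.35e+04 lux, polarized at 8°.
I₂ = I₁ · cos²(12°) = 1.35e+04 · 0.9568 = 1.292e+04 lux.
I₃ = I₂ · cos²(45°) = 1.292e+04 · 0.5 = 6458 lux.

I ≈ 6460 lux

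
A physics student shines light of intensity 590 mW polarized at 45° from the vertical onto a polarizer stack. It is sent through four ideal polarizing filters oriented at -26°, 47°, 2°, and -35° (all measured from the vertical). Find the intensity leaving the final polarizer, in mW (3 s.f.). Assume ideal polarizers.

I₁ = 590 mW · cos²(71°) = 62.54 mW.
I₂ = I₁ · cos²(73°) = 62.54 · 0.08548 = 5.346 mW.
I₃ = I₂ · cos²(45°) = 5.346 · 0.5 = 2.673 mW.
I₄ = I₃ · cos²(37°) = 2.673 · 0.6378 = 1.705 mW.

I ≈ 1.70 mW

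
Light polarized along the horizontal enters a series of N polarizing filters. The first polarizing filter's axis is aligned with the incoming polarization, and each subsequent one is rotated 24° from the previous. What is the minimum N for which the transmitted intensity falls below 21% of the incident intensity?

N = 10

First polarizer is aligned with the polarization: full transmission.
Each further stage multiplies by cos²(24°) = 0.8346.
After N polarizers: T = 0.8346^(N−1). Require T < 0.21 ⇒ N−1 > ln(0.21)/ln(0.8346) = 8.63, so N−1 ≥ 9 and N = 10.
Check: N=10 gives T = 0.1964 < 0.21; N=9 gives T = 0.2353.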